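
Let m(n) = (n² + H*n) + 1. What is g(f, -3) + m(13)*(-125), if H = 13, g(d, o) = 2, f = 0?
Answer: -42373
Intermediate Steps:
m(n) = 1 + n² + 13*n (m(n) = (n² + 13*n) + 1 = 1 + n² + 13*n)
g(f, -3) + m(13)*(-125) = 2 + (1 + 13² + 13*13)*(-125) = 2 + (1 + 169 + 169)*(-125) = 2 + 339*(-125) = 2 - 42375 = -42373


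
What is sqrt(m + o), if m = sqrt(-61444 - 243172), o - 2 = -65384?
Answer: sqrt(-65382 + 2*I*sqrt(76154)) ≈ 1.079 + 255.7*I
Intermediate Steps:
o = -65382 (o = 2 - 65384 = -65382)
m = 2*I*sqrt(76154) (m = sqrt(-304616) = 2*I*sqrt(76154) ≈ 551.92*I)
sqrt(m + o) = sqrt(2*I*sqrt(76154) - 65382) = sqrt(-65382 + 2*I*sqrt(76154))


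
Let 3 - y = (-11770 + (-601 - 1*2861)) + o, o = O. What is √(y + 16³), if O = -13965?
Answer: 4*√2081 ≈ 182.47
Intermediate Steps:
o = -13965
y = 29200 (y = 3 - ((-11770 + (-601 - 1*2861)) - 13965) = 3 - ((-11770 + (-601 - 2861)) - 13965) = 3 - ((-11770 - 3462) - 13965) = 3 - (-15232 - 13965) = 3 - 1*(-29197) = 3 + 29197 = 29200)
√(y + 16³) = √(29200 + 16³) = √(29200 + 4096) = √33296 = 4*√2081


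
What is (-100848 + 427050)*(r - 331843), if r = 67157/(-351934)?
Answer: -19048060424650419/175967 ≈ -1.0825e+11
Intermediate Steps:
r = -67157/351934 (r = 67157*(-1/351934) = -67157/351934 ≈ -0.19082)
(-100848 + 427050)*(r - 331843) = (-100848 + 427050)*(-67157/351934 - 331843) = 326202*(-116786901519/351934) = -19048060424650419/175967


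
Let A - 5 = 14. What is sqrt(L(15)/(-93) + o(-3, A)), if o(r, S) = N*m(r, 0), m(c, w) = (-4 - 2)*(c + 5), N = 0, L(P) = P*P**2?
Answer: 15*I*sqrt(155)/31 ≈ 6.0241*I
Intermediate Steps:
L(P) = P**3
m(c, w) = -30 - 6*c (m(c, w) = -6*(5 + c) = -30 - 6*c)
A = 19 (A = 5 + 14 = 19)
o(r, S) = 0 (o(r, S) = 0*(-30 - 6*r) = 0)
sqrt(L(15)/(-93) + o(-3, A)) = sqrt(15**3/(-93) + 0) = sqrt(3375*(-1/93) + 0) = sqrt(-1125/31 + 0) = sqrt(-1125/31) = 15*I*sqrt(155)/31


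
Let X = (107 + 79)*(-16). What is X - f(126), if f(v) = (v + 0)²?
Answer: -18852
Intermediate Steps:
f(v) = v²
X = -2976 (X = 186*(-16) = -2976)
X - f(126) = -2976 - 1*126² = -2976 - 1*15876 = -2976 - 15876 = -18852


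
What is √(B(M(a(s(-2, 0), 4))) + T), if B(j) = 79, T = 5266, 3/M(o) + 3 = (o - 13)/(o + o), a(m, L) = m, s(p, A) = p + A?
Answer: √5345 ≈ 73.109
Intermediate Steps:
s(p, A) = A + p
M(o) = 3/(-3 + (-13 + o)/(2*o)) (M(o) = 3/(-3 + (o - 13)/(o + o)) = 3/(-3 + (-13 + o)/((2*o))) = 3/(-3 + (-13 + o)*(1/(2*o))) = 3/(-3 + (-13 + o)/(2*o)))
√(B(M(a(s(-2, 0), 4))) + T) = √(79 + 5266) = √5345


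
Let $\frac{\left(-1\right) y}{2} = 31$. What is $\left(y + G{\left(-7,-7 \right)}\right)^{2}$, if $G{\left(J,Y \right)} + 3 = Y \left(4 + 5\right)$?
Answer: $16384$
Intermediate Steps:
$y = -62$ ($y = \left(-2\right) 31 = -62$)
$G{\left(J,Y \right)} = -3 + 9 Y$ ($G{\left(J,Y \right)} = -3 + Y \left(4 + 5\right) = -3 + Y 9 = -3 + 9 Y$)
$\left(y + G{\left(-7,-7 \right)}\right)^{2} = \left(-62 + \left(-3 + 9 \left(-7\right)\right)\right)^{2} = \left(-62 - 66\right)^{2} = \left(-128\right)^{2} = 16384$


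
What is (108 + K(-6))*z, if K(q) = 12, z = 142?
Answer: 17040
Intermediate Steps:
(108 + K(-6))*z = (108 + 12)*142 = 120*142 = 17040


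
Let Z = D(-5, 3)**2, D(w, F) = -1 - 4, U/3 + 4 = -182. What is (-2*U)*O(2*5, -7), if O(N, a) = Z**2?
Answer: 697500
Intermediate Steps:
U = -558 (U = -12 + 3*(-182) = -12 - 546 = -558)
D(w, F) = -5
Z = 25 (Z = (-5)**2 = 25)
O(N, a) = 625 (O(N, a) = 25**2 = 625)
(-2*U)*O(2*5, -7) = -2*(-558)*625 = 1116*625 = 697500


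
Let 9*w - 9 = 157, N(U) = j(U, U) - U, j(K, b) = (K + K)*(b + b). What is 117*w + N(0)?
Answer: 2158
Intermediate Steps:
j(K, b) = 4*K*b (j(K, b) = (2*K)*(2*b) = 4*K*b)
N(U) = -U + 4*U**2 (N(U) = 4*U*U - U = 4*U**2 - U = -U + 4*U**2)
w = 166/9 (w = 1 + (1/9)*157 = 1 + 157/9 = 166/9 ≈ 18.444)
117*w + N(0) = 117*(166/9) + 0*(-1 + 4*0) = 2158 + 0*(-1 + 0) = 2158 + 0*(-1) = 2158 + 0 = 2158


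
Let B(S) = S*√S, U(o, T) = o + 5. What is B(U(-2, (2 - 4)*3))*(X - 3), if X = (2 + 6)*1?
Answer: 15*√3 ≈ 25.981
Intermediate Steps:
U(o, T) = 5 + o
B(S) = S^(3/2)
X = 8 (X = 8*1 = 8)
B(U(-2, (2 - 4)*3))*(X - 3) = (5 - 2)^(3/2)*(8 - 3) = 3^(3/2)*5 = (3*√3)*5 = 15*√3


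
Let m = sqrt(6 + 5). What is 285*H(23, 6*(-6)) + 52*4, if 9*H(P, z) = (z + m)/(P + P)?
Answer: 4214/23 + 95*sqrt(11)/138 ≈ 185.50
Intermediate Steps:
m = sqrt(11) ≈ 3.3166
H(P, z) = (z + sqrt(11))/(18*P) (H(P, z) = ((z + sqrt(11))/(P + P))/9 = ((z + sqrt(11))/((2*P)))/9 = ((z + sqrt(11))*(1/(2*P)))/9 = ((z + sqrt(11))/(2*P))/9 = (z + sqrt(11))/(18*P))
285*H(23, 6*(-6)) + 52*4 = 285*((1/18)*(6*(-6) + sqrt(11))/23) + 52*4 = 285*((1/18)*(1/23)*(-36 + sqrt(11))) + 208 = 285*(-2/23 + sqrt(11)/414) + 208 = (-570/23 + 95*sqrt(11)/138) + 208 = 4214/23 + 95*sqrt(11)/138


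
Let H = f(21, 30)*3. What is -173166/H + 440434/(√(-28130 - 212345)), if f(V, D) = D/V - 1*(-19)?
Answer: -404054/143 - 440434*I*√9619/48095 ≈ -2825.6 - 898.14*I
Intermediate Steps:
f(V, D) = 19 + D/V (f(V, D) = D/V + 19 = 19 + D/V)
H = 429/7 (H = (19 + 30/21)*3 = (19 + 30*(1/21))*3 = (19 + 10/7)*3 = (143/7)*3 = 429/7 ≈ 61.286)
-173166/H + 440434/(√(-28130 - 212345)) = -173166/429/7 + 440434/(√(-28130 - 212345)) = -173166*7/429 + 440434/(√(-240475)) = -404054/143 + 440434/((5*I*√9619)) = -404054/143 + 440434*(-I*√9619/48095) = -404054/143 - 440434*I*√9619/48095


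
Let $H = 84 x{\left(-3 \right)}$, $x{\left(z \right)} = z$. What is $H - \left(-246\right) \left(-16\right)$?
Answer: $-4188$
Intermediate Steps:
$H = -252$ ($H = 84 \left(-3\right) = -252$)
$H - \left(-246\right) \left(-16\right) = -252 - \left(-246\right) \left(-16\right) = -252 - 3936 = -4188$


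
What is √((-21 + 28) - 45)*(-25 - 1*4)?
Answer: -29*I*√38 ≈ -178.77*I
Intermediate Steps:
√((-21 + 28) - 45)*(-25 - 1*4) = √(7 - 45)*(-25 - 4) = √(-38)*(-29) = (I*√38)*(-29) = -29*I*√38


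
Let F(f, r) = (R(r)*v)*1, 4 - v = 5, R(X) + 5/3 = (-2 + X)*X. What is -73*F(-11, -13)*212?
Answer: 8976080/3 ≈ 2.9920e+6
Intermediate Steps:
R(X) = -5/3 + X*(-2 + X) (R(X) = -5/3 + (-2 + X)*X = -5/3 + X*(-2 + X))
v = -1 (v = 4 - 1*5 = 4 - 5 = -1)
F(f, r) = 5/3 - r² + 2*r (F(f, r) = ((-5/3 + r² - 2*r)*(-1))*1 = (5/3 - r² + 2*r)*1 = 5/3 - r² + 2*r)
-73*F(-11, -13)*212 = -73*(5/3 - 1*(-13)² + 2*(-13))*212 = -73*(5/3 - 1*169 - 26)*212 = -73*(5/3 - 169 - 26)*212 = -73*(-580/3)*212 = (42340/3)*212 = 8976080/3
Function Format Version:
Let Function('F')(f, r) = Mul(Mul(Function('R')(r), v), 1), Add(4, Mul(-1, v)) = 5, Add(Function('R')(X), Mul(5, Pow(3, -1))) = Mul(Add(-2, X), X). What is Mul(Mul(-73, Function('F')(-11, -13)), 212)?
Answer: Rational(8976080, 3) ≈ 2.9920e+6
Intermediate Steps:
Function('R')(X) = Add(Rational(-5, 3), Mul(X, Add(-2, X))) (Function('R')(X) = Add(Rational(-5, 3), Mul(Add(-2, X), X)) = Add(Rational(-5, 3), Mul(X, Add(-2, X))))
v = -1 (v = Add(4, Mul(-1, 5)) = Add(4, -5) = -1)
Function('F')(f, r) = Add(Rational(5, 3), Mul(-1, Pow(r, 2)), Mul(2, r)) (Function('F')(f, r) = Mul(Mul(Add(Rational(-5, 3), Pow(r, 2), Mul(-2, r)), -1), 1) = Mul(Add(Rational(5, 3), Mul(-1, Pow(r, 2)), Mul(2, r)), 1) = Add(Rational(5, 3), Mul(-1, Pow(r, 2)), Mul(2, r)))
Mul(Mul(-73, Function('F')(-11, -13)), 212) = Mul(Mul(-73, Add(Rational(5, 3), Mul(-1, Pow(-13, 2)), Mul(2, -13))), 212) = Mul(Mul(-73, Add(Rational(5, 3), Mul(-1, 169), -26)), 212) = Mul(Mul(-73, Add(Rational(5, 3), -169, -26)), 212) = Mul(Mul(-73, Rational(-580, 3)), 212) = Mul(Rational(42340, 3), 212) = Rational(8976080, 3)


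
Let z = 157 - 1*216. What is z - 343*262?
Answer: -89925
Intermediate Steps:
z = -59 (z = 157 - 216 = -59)
z - 343*262 = -59 - 343*262 = -59 - 89866 = -89925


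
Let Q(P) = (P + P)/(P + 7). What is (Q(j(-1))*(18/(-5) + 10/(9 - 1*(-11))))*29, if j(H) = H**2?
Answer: -899/40 ≈ -22.475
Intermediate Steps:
Q(P) = 2*P/(7 + P) (Q(P) = (2*P)/(7 + P) = 2*P/(7 + P))
(Q(j(-1))*(18/(-5) + 10/(9 - 1*(-11))))*29 = ((2*(-1)**2/(7 + (-1)**2))*(18/(-5) + 10/(9 - 1*(-11))))*29 = ((2*1/(7 + 1))*(18*(-1/5) + 10/(9 + 11)))*29 = ((2*1/8)*(-18/5 + 10/20))*29 = ((2*1*(1/8))*(-18/5 + 10*(1/20)))*29 = ((-18/5 + 1/2)/4)*29 = ((1/4)*(-31/10))*29 = -31/40*29 = -899/40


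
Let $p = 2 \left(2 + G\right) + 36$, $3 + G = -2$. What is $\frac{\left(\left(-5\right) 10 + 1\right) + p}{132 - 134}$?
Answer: $\frac{19}{2} \approx 9.5$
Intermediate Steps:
$G = -5$ ($G = -3 - 2 = -5$)
$p = 30$ ($p = 2 \left(2 - 5\right) + 36 = 2 \left(-3\right) + 36 = -6 + 36 = 30$)
$\frac{\left(\left(-5\right) 10 + 1\right) + p}{132 - 134} = \frac{\left(\left(-5\right) 10 + 1\right) + 30}{132 - 134} = \frac{\left(-50 + 1\right) + 30}{-2} = \left(-49 + 30\right) \left(- \frac{1}{2}\right) = \left(-19\right) \left(- \frac{1}{2}\right) = \frac{19}{2}$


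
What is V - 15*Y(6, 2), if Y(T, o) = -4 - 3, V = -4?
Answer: 101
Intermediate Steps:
Y(T, o) = -7
V - 15*Y(6, 2) = -4 - 15*(-7) = -4 + 105 = 101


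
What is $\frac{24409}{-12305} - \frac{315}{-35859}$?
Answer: $- \frac{290468752}{147081665} \approx -1.9749$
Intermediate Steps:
$\frac{24409}{-12305} - \frac{315}{-35859} = 24409 \left(- \frac{1}{12305}\right) - - \frac{105}{11953} = - \frac{24409}{12305} + \frac{105}{11953} = - \frac{290468752}{147081665}$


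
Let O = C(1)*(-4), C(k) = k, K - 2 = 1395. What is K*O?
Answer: -5588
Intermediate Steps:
K = 1397 (K = 2 + 1395 = 1397)
O = -4 (O = 1*(-4) = -4)
K*O = 1397*(-4) = -5588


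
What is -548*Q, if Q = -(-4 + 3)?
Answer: -548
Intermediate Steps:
Q = 1 (Q = -1*(-1) = 1)
-548*Q = -548*1 = -548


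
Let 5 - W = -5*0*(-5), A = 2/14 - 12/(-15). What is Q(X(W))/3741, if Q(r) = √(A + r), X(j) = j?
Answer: 4*√455/130935 ≈ 0.00065164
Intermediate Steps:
A = 33/35 (A = 2*(1/14) - 12*(-1/15) = ⅐ + ⅘ = 33/35 ≈ 0.94286)
W = 5 (W = 5 - (-5*0)*(-5) = 5 - 0*(-5) = 5 - 1*0 = 5 + 0 = 5)
Q(r) = √(33/35 + r)
Q(X(W))/3741 = (√(1155 + 1225*5)/35)/3741 = (√(1155 + 6125)/35)*(1/3741) = (√7280/35)*(1/3741) = ((4*√455)/35)*(1/3741) = (4*√455/35)*(1/3741) = 4*√455/130935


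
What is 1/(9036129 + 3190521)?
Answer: 1/12226650 ≈ 8.1789e-8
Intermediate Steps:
1/(9036129 + 3190521) = 1/12226650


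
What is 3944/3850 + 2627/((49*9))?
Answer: 846661/121275 ≈ 6.9813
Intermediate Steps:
3944/3850 + 2627/((49*9)) = 3944*(1/3850) + 2627/441 = 1972/1925 + 2627*(1/441) = 1972/1925 + 2627/441 = 846661/121275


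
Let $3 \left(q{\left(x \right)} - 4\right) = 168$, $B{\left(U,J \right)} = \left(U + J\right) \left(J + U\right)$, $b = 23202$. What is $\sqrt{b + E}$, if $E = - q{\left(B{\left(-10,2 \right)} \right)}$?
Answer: $\sqrt{23142} \approx 152.13$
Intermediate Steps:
$B{\left(U,J \right)} = \left(J + U\right)^{2}$ ($B{\left(U,J \right)} = \left(J + U\right) \left(J + U\right) = \left(J + U\right)^{2}$)
$q{\left(x \right)} = 60$ ($q{\left(x \right)} = 4 + \frac{1}{3} \cdot 168 = 4 + 56 = 60$)
$E = -60$ ($E = \left(-1\right) 60 = -60$)
$\sqrt{b + E} = \sqrt{23202 - 60} = \sqrt{23142}$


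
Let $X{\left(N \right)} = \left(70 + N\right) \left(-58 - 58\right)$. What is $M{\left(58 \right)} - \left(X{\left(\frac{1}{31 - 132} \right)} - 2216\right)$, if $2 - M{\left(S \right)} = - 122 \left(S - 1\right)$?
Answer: $\frac{1746376}{101} \approx 17291.0$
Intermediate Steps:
$M{\left(S \right)} = -120 + 122 S$ ($M{\left(S \right)} = 2 - - 122 \left(S - 1\right) = 2 - - 122 \left(-1 + S\right) = 2 - \left(122 - 122 S\right) = 2 + \left(-122 + 122 S\right) = -120 + 122 S$)
$X{\left(N \right)} = -8120 - 116 N$ ($X{\left(N \right)} = \left(70 + N\right) \left(-116\right) = -8120 - 116 N$)
$M{\left(58 \right)} - \left(X{\left(\frac{1}{31 - 132} \right)} - 2216\right) = \left(-120 + 122 \cdot 58\right) - \left(\left(-8120 - \frac{116}{31 - 132}\right) - 2216\right) = \left(-120 + 7076\right) - \left(\left(-8120 - \frac{116}{-101}\right) - 2216\right) = 6956 - \left(\left(-8120 - - \frac{116}{101}\right) - 2216\right) = 6956 - \left(\left(-8120 + \frac{116}{101}\right) - 2216\right) = 6956 - \left(- \frac{820004}{101} - 2216\right) = 6956 - - \frac{1043820}{101} = 6956 + \frac{1043820}{101} = \frac{1746376}{101}$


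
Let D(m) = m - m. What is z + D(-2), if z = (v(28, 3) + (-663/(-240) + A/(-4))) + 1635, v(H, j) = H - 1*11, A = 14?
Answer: 132101/80 ≈ 1651.3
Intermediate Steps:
D(m) = 0
v(H, j) = -11 + H (v(H, j) = H - 11 = -11 + H)
z = 132101/80 (z = ((-11 + 28) + (-663/(-240) + 14/(-4))) + 1635 = (17 + (-663*(-1/240) + 14*(-¼))) + 1635 = (17 + (221/80 - 7/2)) + 1635 = (17 - 59/80) + 1635 = 1301/80 + 1635 = 132101/80 ≈ 1651.3)
z + D(-2) = 132101/80 + 0 = 132101/80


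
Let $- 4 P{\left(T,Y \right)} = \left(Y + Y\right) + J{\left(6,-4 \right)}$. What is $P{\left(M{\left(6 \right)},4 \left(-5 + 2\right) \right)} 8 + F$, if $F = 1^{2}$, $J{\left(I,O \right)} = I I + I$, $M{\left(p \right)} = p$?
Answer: $-35$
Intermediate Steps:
$J{\left(I,O \right)} = I + I^{2}$ ($J{\left(I,O \right)} = I^{2} + I = I + I^{2}$)
$F = 1$
$P{\left(T,Y \right)} = - \frac{21}{2} - \frac{Y}{2}$ ($P{\left(T,Y \right)} = - \frac{\left(Y + Y\right) + 6 \left(1 + 6\right)}{4} = - \frac{2 Y + 6 \cdot 7}{4} = - \frac{2 Y + 42}{4} = - \frac{42 + 2 Y}{4} = - \frac{21}{2} - \frac{Y}{2}$)
$P{\left(M{\left(6 \right)},4 \left(-5 + 2\right) \right)} 8 + F = \left(- \frac{21}{2} - \frac{4 \left(-5 + 2\right)}{2}\right) 8 + 1 = \left(- \frac{21}{2} - \frac{4 \left(-3\right)}{2}\right) 8 + 1 = \left(- \frac{21}{2} - -6\right) 8 + 1 = \left(- \frac{21}{2} + 6\right) 8 + 1 = \left(- \frac{9}{2}\right) 8 + 1 = -36 + 1 = -35$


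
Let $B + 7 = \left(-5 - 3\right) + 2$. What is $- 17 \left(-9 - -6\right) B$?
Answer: $-663$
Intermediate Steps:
$B = -13$ ($B = -7 + \left(\left(-5 - 3\right) + 2\right) = -7 + \left(-8 + 2\right) = -7 - 6 = -13$)
$- 17 \left(-9 - -6\right) B = - 17 \left(-9 - -6\right) \left(-13\right) = - 17 \left(-9 + 6\right) \left(-13\right) = \left(-17\right) \left(-3\right) \left(-13\right) = 51 \left(-13\right) = -663$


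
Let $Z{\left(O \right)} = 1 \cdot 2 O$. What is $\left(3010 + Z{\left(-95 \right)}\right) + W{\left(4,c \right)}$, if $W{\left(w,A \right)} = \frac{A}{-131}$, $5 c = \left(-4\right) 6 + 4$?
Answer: $\frac{369424}{131} \approx 2820.0$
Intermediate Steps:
$Z{\left(O \right)} = 2 O$
$c = -4$ ($c = \frac{\left(-4\right) 6 + 4}{5} = \frac{-24 + 4}{5} = \frac{1}{5} \left(-20\right) = -4$)
$W{\left(w,A \right)} = - \frac{A}{131}$ ($W{\left(w,A \right)} = A \left(- \frac{1}{131}\right) = - \frac{A}{131}$)
$\left(3010 + Z{\left(-95 \right)}\right) + W{\left(4,c \right)} = \left(3010 + 2 \left(-95\right)\right) - - \frac{4}{131} = \left(3010 - 190\right) + \frac{4}{131} = 2820 + \frac{4}{131} = \frac{369424}{131}$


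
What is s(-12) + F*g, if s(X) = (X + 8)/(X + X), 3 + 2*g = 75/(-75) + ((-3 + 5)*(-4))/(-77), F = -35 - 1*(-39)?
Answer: -3523/462 ≈ -7.6255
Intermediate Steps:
F = 4 (F = -35 + 39 = 4)
g = -150/77 (g = -3/2 + (75/(-75) + ((-3 + 5)*(-4))/(-77))/2 = -3/2 + (75*(-1/75) + (2*(-4))*(-1/77))/2 = -3/2 + (-1 - 8*(-1/77))/2 = -3/2 + (-1 + 8/77)/2 = -3/2 + (½)*(-69/77) = -3/2 - 69/154 = -150/77 ≈ -1.9481)
s(X) = (8 + X)/(2*X) (s(X) = (8 + X)/((2*X)) = (8 + X)*(1/(2*X)) = (8 + X)/(2*X))
s(-12) + F*g = (½)*(8 - 12)/(-12) + 4*(-150/77) = (½)*(-1/12)*(-4) - 600/77 = ⅙ - 600/77 = -3523/462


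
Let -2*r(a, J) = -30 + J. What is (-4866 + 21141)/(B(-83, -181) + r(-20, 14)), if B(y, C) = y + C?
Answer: -16275/256 ≈ -63.574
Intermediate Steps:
r(a, J) = 15 - J/2 (r(a, J) = -(-30 + J)/2 = 15 - J/2)
B(y, C) = C + y
(-4866 + 21141)/(B(-83, -181) + r(-20, 14)) = (-4866 + 21141)/((-181 - 83) + (15 - 1/2*14)) = 16275/(-264 + (15 - 7)) = 16275/(-264 + 8) = 16275/(-256) = 16275*(-1/256) = -16275/256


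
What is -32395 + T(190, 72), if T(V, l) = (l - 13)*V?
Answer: -21185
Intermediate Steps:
T(V, l) = V*(-13 + l) (T(V, l) = (-13 + l)*V = V*(-13 + l))
-32395 + T(190, 72) = -32395 + 190*(-13 + 72) = -32395 + 190*59 = -32395 + 11210 = -21185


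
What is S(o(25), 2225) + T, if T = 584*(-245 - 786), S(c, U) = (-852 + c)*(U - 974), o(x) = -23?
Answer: -1696729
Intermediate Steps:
S(c, U) = (-974 + U)*(-852 + c) (S(c, U) = (-852 + c)*(-974 + U) = (-974 + U)*(-852 + c))
T = -602104 (T = 584*(-1031) = -602104)
S(o(25), 2225) + T = (829848 - 974*(-23) - 852*2225 + 2225*(-23)) - 602104 = (829848 + 22402 - 1895700 - 51175) - 602104 = -1094625 - 602104 = -1696729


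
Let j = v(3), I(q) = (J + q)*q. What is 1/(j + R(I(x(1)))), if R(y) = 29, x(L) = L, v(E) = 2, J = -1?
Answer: 1/31 ≈ 0.032258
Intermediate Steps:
I(q) = q*(-1 + q) (I(q) = (-1 + q)*q = q*(-1 + q))
j = 2
1/(j + R(I(x(1)))) = 1/(2 + 29) = 1/31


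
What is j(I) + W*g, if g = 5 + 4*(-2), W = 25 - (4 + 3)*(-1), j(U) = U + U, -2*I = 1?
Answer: -97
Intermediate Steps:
I = -1/2 (I = -1/2*1 = -1/2 ≈ -0.50000)
j(U) = 2*U
W = 32 (W = 25 - 7*(-1) = 25 - 1*(-7) = 25 + 7 = 32)
g = -3 (g = 5 - 8 = -3)
j(I) + W*g = 2*(-1/2) + 32*(-3) = -1 - 96 = -97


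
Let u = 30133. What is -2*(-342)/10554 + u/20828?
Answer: 55378339/36636452 ≈ 1.5116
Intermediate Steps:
-2*(-342)/10554 + u/20828 = -2*(-342)/10554 + 30133/20828 = 684*(1/10554) + 30133*(1/20828) = 114/1759 + 30133/20828 = 55378339/36636452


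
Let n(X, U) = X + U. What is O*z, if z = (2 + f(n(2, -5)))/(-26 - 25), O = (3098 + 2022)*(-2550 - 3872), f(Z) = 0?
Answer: 65761280/51 ≈ 1.2894e+6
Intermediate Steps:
n(X, U) = U + X
O = -32880640 (O = 5120*(-6422) = -32880640)
z = -2/51 (z = (2 + 0)/(-26 - 25) = 2/(-51) = 2*(-1/51) = -2/51 ≈ -0.039216)
O*z = -32880640*(-2/51) = 65761280/51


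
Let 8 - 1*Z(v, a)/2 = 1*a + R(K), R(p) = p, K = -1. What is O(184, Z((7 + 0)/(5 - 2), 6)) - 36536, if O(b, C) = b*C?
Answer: -35432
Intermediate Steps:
Z(v, a) = 18 - 2*a (Z(v, a) = 16 - 2*(1*a - 1) = 16 - 2*(a - 1) = 16 - 2*(-1 + a) = 16 + (2 - 2*a) = 18 - 2*a)
O(b, C) = C*b
O(184, Z((7 + 0)/(5 - 2), 6)) - 36536 = (18 - 2*6)*184 - 36536 = (18 - 12)*184 - 36536 = 6*184 - 36536 = 1104 - 36536 = -35432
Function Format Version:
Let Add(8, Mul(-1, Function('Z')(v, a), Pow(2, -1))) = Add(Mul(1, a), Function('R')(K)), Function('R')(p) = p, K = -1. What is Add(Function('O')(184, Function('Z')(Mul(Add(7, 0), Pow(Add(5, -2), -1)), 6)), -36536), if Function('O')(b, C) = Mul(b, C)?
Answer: -35432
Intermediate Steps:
Function('Z')(v, a) = Add(18, Mul(-2, a)) (Function('Z')(v, a) = Add(16, Mul(-2, Add(Mul(1, a), -1))) = Add(16, Mul(-2, Add(a, -1))) = Add(16, Mul(-2, Add(-1, a))) = Add(16, Add(2, Mul(-2, a))) = Add(18, Mul(-2, a)))
Function('O')(b, C) = Mul(C, b)
Add(Function('O')(184, Function('Z')(Mul(Add(7, 0), Pow(Add(5, -2), -1)), 6)), -36536) = Add(Mul(Add(18, Mul(-2, 6)), 184), -36536) = Add(Mul(Add(18, -12), 184), -36536) = Add(Mul(6, 184), -36536) = Add(1104, -36536) = -35432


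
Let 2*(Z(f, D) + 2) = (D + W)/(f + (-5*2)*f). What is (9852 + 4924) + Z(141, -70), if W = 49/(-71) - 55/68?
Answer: 181033022333/12253464 ≈ 14774.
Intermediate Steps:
W = -7237/4828 (W = 49*(-1/71) - 55*1/68 = -49/71 - 55/68 = -7237/4828 ≈ -1.4990)
Z(f, D) = -2 - (-7237/4828 + D)/(18*f) (Z(f, D) = -2 + ((D - 7237/4828)/(f + (-5*2)*f))/2 = -2 + ((-7237/4828 + D)/(f - 10*f))/2 = -2 + ((-7237/4828 + D)/((-9*f)))/2 = -2 + ((-7237/4828 + D)*(-1/(9*f)))/2 = -2 + (-(-7237/4828 + D)/(9*f))/2 = -2 - (-7237/4828 + D)/(18*f))
(9852 + 4924) + Z(141, -70) = (9852 + 4924) + (1/86904)*(7237 - 173808*141 - 4828*(-70))/141 = 14776 + (1/86904)*(1/141)*(7237 - 24506928 + 337960) = 14776 + (1/86904)*(1/141)*(-24161731) = 14776 - 24161731/12253464 = 181033022333/12253464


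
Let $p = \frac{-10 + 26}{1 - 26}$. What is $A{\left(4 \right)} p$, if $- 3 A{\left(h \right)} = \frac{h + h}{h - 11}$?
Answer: $- \frac{128}{525} \approx -0.24381$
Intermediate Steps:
$p = - \frac{16}{25}$ ($p = \frac{16}{-25} = 16 \left(- \frac{1}{25}\right) = - \frac{16}{25} \approx -0.64$)
$A{\left(h \right)} = - \frac{2 h}{3 \left(-11 + h\right)}$ ($A{\left(h \right)} = - \frac{\left(h + h\right) \frac{1}{h - 11}}{3} = - \frac{2 h \frac{1}{-11 + h}}{3} = - \frac{2 h}{3 \left(-11 + h\right)}$)
$A{\left(4 \right)} p = \left(-2\right) 4 \frac{1}{-33 + 3 \cdot 4} \left(- \frac{16}{25}\right) = \left(-2\right) 4 \frac{1}{-33 + 12} \left(- \frac{16}{25}\right) = \left(-2\right) 4 \frac{1}{-21} \left(- \frac{16}{25}\right) = \left(-2\right) 4 \left(- \frac{1}{21}\right) \left(- \frac{16}{25}\right) = \frac{8}{21} \left(- \frac{16}{25}\right) = - \frac{128}{525}$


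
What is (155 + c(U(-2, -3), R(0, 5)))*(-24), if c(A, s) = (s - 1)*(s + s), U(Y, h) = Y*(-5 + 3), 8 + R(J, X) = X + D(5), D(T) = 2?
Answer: -3816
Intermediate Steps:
R(J, X) = -6 + X (R(J, X) = -8 + (X + 2) = -8 + (2 + X) = -6 + X)
U(Y, h) = -2*Y (U(Y, h) = Y*(-2) = -2*Y)
c(A, s) = 2*s*(-1 + s) (c(A, s) = (-1 + s)*(2*s) = 2*s*(-1 + s))
(155 + c(U(-2, -3), R(0, 5)))*(-24) = (155 + 2*(-6 + 5)*(-1 + (-6 + 5)))*(-24) = (155 + 2*(-1)*(-1 - 1))*(-24) = (155 + 2*(-1)*(-2))*(-24) = (155 + 4)*(-24) = 159*(-24) = -3816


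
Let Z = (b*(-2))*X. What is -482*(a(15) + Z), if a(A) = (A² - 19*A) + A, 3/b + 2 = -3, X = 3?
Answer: 99774/5 ≈ 19955.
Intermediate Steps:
b = -⅗ (b = 3/(-2 - 3) = 3/(-5) = 3*(-⅕) = -⅗ ≈ -0.60000)
a(A) = A² - 18*A
Z = 18/5 (Z = -⅗*(-2)*3 = (6/5)*3 = 18/5 ≈ 3.6000)
-482*(a(15) + Z) = -482*(15*(-18 + 15) + 18/5) = -482*(15*(-3) + 18/5) = -482*(-45 + 18/5) = -482*(-207/5) = 99774/5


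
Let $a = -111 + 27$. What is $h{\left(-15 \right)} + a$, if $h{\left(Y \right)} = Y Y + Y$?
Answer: $126$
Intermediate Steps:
$h{\left(Y \right)} = Y + Y^{2}$ ($h{\left(Y \right)} = Y^{2} + Y = Y + Y^{2}$)
$a = -84$
$h{\left(-15 \right)} + a = - 15 \left(1 - 15\right) - 84 = \left(-15\right) \left(-14\right) - 84 = 210 - 84 = 126$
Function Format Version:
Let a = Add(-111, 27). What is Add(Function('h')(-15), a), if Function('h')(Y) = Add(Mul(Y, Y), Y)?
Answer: 126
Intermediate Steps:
Function('h')(Y) = Add(Y, Pow(Y, 2)) (Function('h')(Y) = Add(Pow(Y, 2), Y) = Add(Y, Pow(Y, 2)))
a = -84
Add(Function('h')(-15), a) = Add(Mul(-15, Add(1, -15)), -84) = Add(Mul(-15, -14), -84) = Add(210, -84) = 126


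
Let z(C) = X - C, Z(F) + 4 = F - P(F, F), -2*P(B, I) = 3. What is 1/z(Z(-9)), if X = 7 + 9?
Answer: 2/55 ≈ 0.036364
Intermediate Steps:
P(B, I) = -3/2 (P(B, I) = -½*3 = -3/2)
X = 16
Z(F) = -5/2 + F (Z(F) = -4 + (F - 1*(-3/2)) = -4 + (F + 3/2) = -4 + (3/2 + F) = -5/2 + F)
z(C) = 16 - C
1/z(Z(-9)) = 1/(16 - (-5/2 - 9)) = 1/(16 - 1*(-23/2)) = 1/(16 + 23/2) = 1/(55/2) = 2/55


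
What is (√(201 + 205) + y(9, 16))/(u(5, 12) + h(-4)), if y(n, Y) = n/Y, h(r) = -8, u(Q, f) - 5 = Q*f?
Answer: 3/304 + √406/57 ≈ 0.36337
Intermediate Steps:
u(Q, f) = 5 + Q*f
(√(201 + 205) + y(9, 16))/(u(5, 12) + h(-4)) = (√(201 + 205) + 9/16)/((5 + 5*12) - 8) = (√406 + 9*(1/16))/((5 + 60) - 8) = (√406 + 9/16)/(65 - 8) = (9/16 + √406)/57 = (9/16 + √406)*(1/57) = 3/304 + √406/57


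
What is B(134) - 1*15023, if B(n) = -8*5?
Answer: -15063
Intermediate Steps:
B(n) = -40 (B(n) = -1*40 = -40)
B(134) - 1*15023 = -40 - 1*15023 = -40 - 15023 = -15063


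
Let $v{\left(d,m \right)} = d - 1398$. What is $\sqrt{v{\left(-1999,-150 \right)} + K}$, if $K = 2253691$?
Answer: $\sqrt{2250294} \approx 1500.1$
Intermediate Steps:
$v{\left(d,m \right)} = -1398 + d$
$\sqrt{v{\left(-1999,-150 \right)} + K} = \sqrt{\left(-1398 - 1999\right) + 2253691} = \sqrt{-3397 + 2253691} = \sqrt{2250294}$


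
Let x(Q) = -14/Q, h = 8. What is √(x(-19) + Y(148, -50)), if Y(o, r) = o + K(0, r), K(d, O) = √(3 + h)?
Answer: √(53694 + 361*√11)/19 ≈ 12.331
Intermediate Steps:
K(d, O) = √11 (K(d, O) = √(3 + 8) = √11)
Y(o, r) = o + √11
√(x(-19) + Y(148, -50)) = √(-14/(-19) + (148 + √11)) = √(-14*(-1/19) + (148 + √11)) = √(14/19 + (148 + √11)) = √(2826/19 + √11)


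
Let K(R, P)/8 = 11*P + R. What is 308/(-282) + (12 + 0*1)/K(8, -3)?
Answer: -8123/7050 ≈ -1.1522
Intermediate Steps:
K(R, P) = 8*R + 88*P (K(R, P) = 8*(11*P + R) = 8*(R + 11*P) = 8*R + 88*P)
308/(-282) + (12 + 0*1)/K(8, -3) = 308/(-282) + (12 + 0*1)/(8*8 + 88*(-3)) = 308*(-1/282) + (12 + 0)/(64 - 264) = -154/141 + 12/(-200) = -154/141 + 12*(-1/200) = -154/141 - 3/50 = -8123/7050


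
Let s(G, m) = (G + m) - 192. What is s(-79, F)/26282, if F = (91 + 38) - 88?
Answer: -115/13141 ≈ -0.0087512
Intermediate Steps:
F = 41 (F = 129 - 88 = 41)
s(G, m) = -192 + G + m
s(-79, F)/26282 = (-192 - 79 + 41)/26282 = -230*1/26282 = -115/13141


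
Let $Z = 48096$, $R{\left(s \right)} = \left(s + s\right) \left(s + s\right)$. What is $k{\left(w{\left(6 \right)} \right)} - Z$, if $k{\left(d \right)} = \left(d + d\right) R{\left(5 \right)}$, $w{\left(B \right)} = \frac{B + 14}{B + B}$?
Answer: $- \frac{143288}{3} \approx -47763.0$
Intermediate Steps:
$w{\left(B \right)} = \frac{14 + B}{2 B}$
$R{\left(s \right)} = 4 s^{2}$ ($R{\left(s \right)} = 2 s 2 s = 4 s^{2}$)
$k{\left(d \right)} = 200 d$ ($k{\left(d \right)} = \left(d + d\right) 4 \cdot 5^{2} = 2 d 4 \cdot 25 = 2 d 100 = 200 d$)
$k{\left(w{\left(6 \right)} \right)} - Z = 200 \frac{14 + 6}{2 \cdot 6} - 48096 = 200 \cdot \frac{1}{2} \cdot \frac{1}{6} \cdot 20 - 48096 = 200 \cdot \frac{5}{3} - 48096 = \frac{1000}{3} - 48096 = - \frac{143288}{3}$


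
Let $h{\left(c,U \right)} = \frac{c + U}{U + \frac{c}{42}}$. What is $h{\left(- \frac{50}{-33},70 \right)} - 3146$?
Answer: $- \frac{30528310}{9707} \approx -3145.0$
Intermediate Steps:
$h{\left(c,U \right)} = \frac{U + c}{U + \frac{c}{42}}$ ($h{\left(c,U \right)} = \frac{U + c}{U + c \frac{1}{42}} = \frac{U + c}{U + \frac{c}{42}}$)
$h{\left(- \frac{50}{-33},70 \right)} - 3146 = \frac{42 \left(70 - \frac{50}{-33}\right)}{- \frac{50}{-33} + 42 \cdot 70} - 3146 = \frac{42 \left(70 - - \frac{50}{33}\right)}{\left(-50\right) \left(- \frac{1}{33}\right) + 2940} - 3146 = \frac{42 \left(70 + \frac{50}{33}\right)}{\frac{50}{33} + 2940} - 3146 = 42 \frac{1}{\frac{97070}{33}} \cdot \frac{2360}{33} - 3146 = 42 \cdot \frac{33}{97070} \cdot \frac{2360}{33} - 3146 = \frac{9912}{9707} - 3146 = - \frac{30528310}{9707}$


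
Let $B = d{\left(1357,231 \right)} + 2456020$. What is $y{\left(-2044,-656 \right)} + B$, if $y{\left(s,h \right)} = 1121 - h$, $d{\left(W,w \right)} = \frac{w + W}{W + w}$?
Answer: $2457798$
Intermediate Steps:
$d{\left(W,w \right)} = 1$ ($d{\left(W,w \right)} = \frac{W + w}{W + w} = 1$)
$B = 2456021$ ($B = 1 + 2456020 = 2456021$)
$y{\left(-2044,-656 \right)} + B = \left(1121 - -656\right) + 2456021 = \left(1121 + 656\right) + 2456021 = 1777 + 2456021 = 2457798$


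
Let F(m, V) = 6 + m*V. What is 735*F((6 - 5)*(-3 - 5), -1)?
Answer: 10290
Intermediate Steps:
F(m, V) = 6 + V*m
735*F((6 - 5)*(-3 - 5), -1) = 735*(6 - (6 - 5)*(-3 - 5)) = 735*(6 - (-8)) = 735*(6 - 1*(-8)) = 735*(6 + 8) = 735*14 = 10290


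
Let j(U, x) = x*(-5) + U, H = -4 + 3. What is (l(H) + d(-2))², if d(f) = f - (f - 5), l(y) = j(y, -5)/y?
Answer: 361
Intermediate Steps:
H = -1
j(U, x) = U - 5*x (j(U, x) = -5*x + U = U - 5*x)
l(y) = (25 + y)/y (l(y) = (y - 5*(-5))/y = (y + 25)/y = (25 + y)/y)
d(f) = 5 (d(f) = f - (-5 + f) = f + (5 - f) = 5)
(l(H) + d(-2))² = ((25 - 1)/(-1) + 5)² = (-1*24 + 5)² = (-24 + 5)² = (-19)² = 361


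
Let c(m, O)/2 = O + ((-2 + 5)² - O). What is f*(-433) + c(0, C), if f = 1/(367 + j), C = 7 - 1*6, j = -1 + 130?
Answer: 8495/496 ≈ 17.127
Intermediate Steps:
j = 129
C = 1 (C = 7 - 6 = 1)
c(m, O) = 18 (c(m, O) = 2*(O + ((-2 + 5)² - O)) = 2*(O + (3² - O)) = 2*(O + (9 - O)) = 2*9 = 18)
f = 1/496 (f = 1/(367 + 129) = 1/496 ≈ 0.0020161)
f*(-433) + c(0, C) = (1/496)*(-433) + 18 = -433/496 + 18 = 8495/496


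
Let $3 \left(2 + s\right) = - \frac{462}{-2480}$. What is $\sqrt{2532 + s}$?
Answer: $\frac{\sqrt{972555870}}{620} \approx 50.3$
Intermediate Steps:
$s = - \frac{2403}{1240}$ ($s = -2 + \frac{\left(-462\right) \frac{1}{-2480}}{3} = -2 + \frac{\left(-462\right) \left(- \frac{1}{2480}\right)}{3} = -2 + \frac{1}{3} \cdot \frac{231}{1240} = -2 + \frac{77}{1240} = - \frac{2403}{1240} \approx -1.9379$)
$\sqrt{2532 + s} = \sqrt{2532 - \frac{2403}{1240}} = \sqrt{\frac{3137277}{1240}} = \frac{\sqrt{972555870}}{620}$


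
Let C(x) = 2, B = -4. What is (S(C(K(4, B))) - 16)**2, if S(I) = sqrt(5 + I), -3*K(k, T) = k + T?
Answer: (16 - sqrt(7))**2 ≈ 178.34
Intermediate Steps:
K(k, T) = -T/3 - k/3 (K(k, T) = -(k + T)/3 = -(T + k)/3 = -T/3 - k/3)
(S(C(K(4, B))) - 16)**2 = (sqrt(5 + 2) - 16)**2 = (sqrt(7) - 16)**2 = (-16 + sqrt(7))**2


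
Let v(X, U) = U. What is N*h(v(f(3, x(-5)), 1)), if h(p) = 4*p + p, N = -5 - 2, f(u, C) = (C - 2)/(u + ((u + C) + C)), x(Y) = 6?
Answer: -35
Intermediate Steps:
f(u, C) = (-2 + C)/(2*C + 2*u) (f(u, C) = (-2 + C)/(u + ((C + u) + C)) = (-2 + C)/(u + (u + 2*C)) = (-2 + C)/(2*C + 2*u))
N = -7
h(p) = 5*p
N*h(v(f(3, x(-5)), 1)) = -35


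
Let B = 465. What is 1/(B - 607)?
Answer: -1/142 ≈ -0.0070423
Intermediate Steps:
1/(B - 607) = 1/(465 - 607) = 1/(-142) = -1/142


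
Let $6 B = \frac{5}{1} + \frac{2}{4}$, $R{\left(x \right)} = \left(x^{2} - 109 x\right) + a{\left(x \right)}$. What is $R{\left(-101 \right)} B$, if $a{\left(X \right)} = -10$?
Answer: $\frac{58300}{3} \approx 19433.0$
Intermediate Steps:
$R{\left(x \right)} = -10 + x^{2} - 109 x$ ($R{\left(x \right)} = \left(x^{2} - 109 x\right) - 10 = -10 + x^{2} - 109 x$)
$B = \frac{11}{12}$ ($B = \frac{\frac{5}{1} + \frac{2}{4}}{6} = \frac{5 \cdot 1 + 2 \cdot \frac{1}{4}}{6} = \frac{5 + \frac{1}{2}}{6} = \frac{1}{6} \cdot \frac{11}{2} = \frac{11}{12} \approx 0.91667$)
$R{\left(-101 \right)} B = \left(-10 + \left(-101\right)^{2} - -11009\right) \frac{11}{12} = \left(-10 + 10201 + 11009\right) \frac{11}{12} = 21200 \cdot \frac{11}{12} = \frac{58300}{3}$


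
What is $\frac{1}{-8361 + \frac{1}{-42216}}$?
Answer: $- \frac{42216}{352967977} \approx -0.0001196$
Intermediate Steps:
$\frac{1}{-8361 + \frac{1}{-42216}} = \frac{1}{-8361 - \frac{1}{42216}} = \frac{1}{- \frac{352967977}{42216}} = - \frac{42216}{352967977}$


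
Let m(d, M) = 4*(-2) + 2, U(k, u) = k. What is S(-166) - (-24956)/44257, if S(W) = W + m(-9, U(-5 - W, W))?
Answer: -7587248/44257 ≈ -171.44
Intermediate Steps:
m(d, M) = -6 (m(d, M) = -8 + 2 = -6)
S(W) = -6 + W (S(W) = W - 6 = -6 + W)
S(-166) - (-24956)/44257 = (-6 - 166) - (-24956)/44257 = -172 - (-24956)/44257 = -172 - 1*(-24956/44257) = -172 + 24956/44257 = -7587248/44257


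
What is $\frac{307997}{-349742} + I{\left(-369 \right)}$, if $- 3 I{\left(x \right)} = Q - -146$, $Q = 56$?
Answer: $- \frac{71571875}{1049226} \approx -68.214$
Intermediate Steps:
$I{\left(x \right)} = - \frac{202}{3}$ ($I{\left(x \right)} = - \frac{56 - -146}{3} = - \frac{56 + 146}{3} = \left(- \frac{1}{3}\right) 202 = - \frac{202}{3}$)
$\frac{307997}{-349742} + I{\left(-369 \right)} = \frac{307997}{-349742} - \frac{202}{3} = 307997 \left(- \frac{1}{349742}\right) - \frac{202}{3} = - \frac{307997}{349742} - \frac{202}{3} = - \frac{71571875}{1049226}$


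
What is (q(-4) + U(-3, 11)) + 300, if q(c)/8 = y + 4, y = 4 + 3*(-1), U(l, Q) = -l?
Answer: 343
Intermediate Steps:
y = 1 (y = 4 - 3 = 1)
q(c) = 40 (q(c) = 8*(1 + 4) = 8*5 = 40)
(q(-4) + U(-3, 11)) + 300 = (40 - 1*(-3)) + 300 = (40 + 3) + 300 = 43 + 300 = 343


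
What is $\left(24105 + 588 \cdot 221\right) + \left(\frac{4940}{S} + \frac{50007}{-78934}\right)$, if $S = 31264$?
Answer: $\frac{47521209528205}{308474072} \approx 1.5405 \cdot 10^{5}$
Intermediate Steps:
$\left(24105 + 588 \cdot 221\right) + \left(\frac{4940}{S} + \frac{50007}{-78934}\right) = \left(24105 + 588 \cdot 221\right) + \left(\frac{4940}{31264} + \frac{50007}{-78934}\right) = \left(24105 + 129948\right) + \left(4940 \cdot \frac{1}{31264} + 50007 \left(- \frac{1}{78934}\right)\right) = 154053 + \left(\frac{1235}{7816} - \frac{50007}{78934}\right) = 154053 - \frac{146685611}{308474072} = \frac{47521209528205}{308474072}$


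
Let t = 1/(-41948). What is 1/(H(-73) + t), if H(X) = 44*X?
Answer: -41948/134736977 ≈ -0.00031133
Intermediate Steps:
t = -1/41948 ≈ -2.3839e-5
1/(H(-73) + t) = 1/(44*(-73) - 1/41948) = 1/(-3212 - 1/41948) = 1/(-134736977/41948) = -41948/134736977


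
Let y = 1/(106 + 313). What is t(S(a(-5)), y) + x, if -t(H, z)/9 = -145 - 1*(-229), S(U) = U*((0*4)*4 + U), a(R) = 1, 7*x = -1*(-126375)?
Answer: 121083/7 ≈ 17298.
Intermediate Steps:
x = 126375/7 (x = (-1*(-126375))/7 = (1/7)*126375 = 126375/7 ≈ 18054.)
S(U) = U**2 (S(U) = U*(0*4 + U) = U*(0 + U) = U*U = U**2)
y = 1/419 ≈ 0.0023866
t(H, z) = -756 (t(H, z) = -9*(-145 - 1*(-229)) = -9*(-145 + 229) = -9*84 = -756)
t(S(a(-5)), y) + x = -756 + 126375/7 = 121083/7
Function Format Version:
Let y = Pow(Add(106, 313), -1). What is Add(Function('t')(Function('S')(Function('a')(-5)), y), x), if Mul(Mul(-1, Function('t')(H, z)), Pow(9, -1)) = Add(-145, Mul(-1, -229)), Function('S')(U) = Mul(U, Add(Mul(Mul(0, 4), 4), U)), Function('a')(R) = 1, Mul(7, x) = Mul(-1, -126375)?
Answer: Rational(121083, 7) ≈ 17298.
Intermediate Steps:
x = Rational(126375, 7) (x = Mul(Rational(1, 7), Mul(-1, -126375)) = Mul(Rational(1, 7), 126375) = Rational(126375, 7) ≈ 18054.)
Function('S')(U) = Pow(U, 2) (Function('S')(U) = Mul(U, Add(Mul(0, 4), U)) = Mul(U, Add(0, U)) = Mul(U, U) = Pow(U, 2))
y = Rational(1, 419) (y = Pow(419, -1) = Rational(1, 419) ≈ 0.0023866)
Function('t')(H, z) = -756 (Function('t')(H, z) = Mul(-9, Add(-145, Mul(-1, -229))) = Mul(-9, Add(-145, 229)) = Mul(-9, 84) = -756)
Add(Function('t')(Function('S')(Function('a')(-5)), y), x) = Add(-756, Rational(126375, 7)) = Rational(121083, 7)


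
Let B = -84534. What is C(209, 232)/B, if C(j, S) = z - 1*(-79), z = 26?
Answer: -35/28178 ≈ -0.0012421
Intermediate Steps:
C(j, S) = 105 (C(j, S) = 26 - 1*(-79) = 26 + 79 = 105)
C(209, 232)/B = 105/(-84534) = 105*(-1/84534) = -35/28178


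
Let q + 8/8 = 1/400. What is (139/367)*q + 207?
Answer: 30332139/146800 ≈ 206.62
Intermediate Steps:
q = -399/400 (q = -1 + 1/400 = -399/400 ≈ -0.99750)
(139/367)*q + 207 = (139/367)*(-399/400) + 207 = -55461/146800 + 207 = 30332139/146800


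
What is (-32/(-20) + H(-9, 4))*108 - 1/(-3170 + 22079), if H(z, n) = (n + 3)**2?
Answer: 516669511/94545 ≈ 5464.8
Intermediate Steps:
H(z, n) = (3 + n)**2
(-32/(-20) + H(-9, 4))*108 - 1/(-3170 + 22079) = (-32/(-20) + (3 + 4)**2)*108 - 1/(-3170 + 22079) = (-32*(-1/20) + 7**2)*108 - 1/18909 = (8/5 + 49)*108 - 1*1/18909 = (253/5)*108 - 1/18909 = 27324/5 - 1/18909 = 516669511/94545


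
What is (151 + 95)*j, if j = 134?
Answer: 32964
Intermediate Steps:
(151 + 95)*j = (151 + 95)*134 = 246*134 = 32964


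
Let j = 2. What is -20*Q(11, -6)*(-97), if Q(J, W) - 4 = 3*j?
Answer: 19400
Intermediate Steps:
Q(J, W) = 10 (Q(J, W) = 4 + 3*2 = 4 + 6 = 10)
-20*Q(11, -6)*(-97) = -20*10*(-97) = -200*(-97) = 19400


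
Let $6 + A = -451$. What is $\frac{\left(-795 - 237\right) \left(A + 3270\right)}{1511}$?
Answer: $- \frac{2903016}{1511} \approx -1921.3$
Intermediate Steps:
$A = -457$ ($A = -6 - 451 = -457$)
$\frac{\left(-795 - 237\right) \left(A + 3270\right)}{1511} = \frac{\left(-795 - 237\right) \left(-457 + 3270\right)}{1511} = \left(-1032\right) 2813 \cdot \frac{1}{1511} = \left(-2903016\right) \frac{1}{1511} = - \frac{2903016}{1511}$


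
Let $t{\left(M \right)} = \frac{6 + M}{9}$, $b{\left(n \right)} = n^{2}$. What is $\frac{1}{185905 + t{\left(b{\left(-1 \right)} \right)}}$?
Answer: $\frac{9}{1673152} \approx 5.3791 \cdot 10^{-6}$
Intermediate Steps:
$t{\left(M \right)} = \frac{2}{3} + \frac{M}{9}$ ($t{\left(M \right)} = \left(6 + M\right) \frac{1}{9} = \frac{2}{3} + \frac{M}{9}$)
$\frac{1}{185905 + t{\left(b{\left(-1 \right)} \right)}} = \frac{1}{185905 + \left(\frac{2}{3} + \frac{\left(-1\right)^{2}}{9}\right)} = \frac{1}{185905 + \left(\frac{2}{3} + \frac{1}{9} \cdot 1\right)} = \frac{1}{185905 + \left(\frac{2}{3} + \frac{1}{9}\right)} = \frac{1}{185905 + \frac{7}{9}} = \frac{1}{\frac{1673152}{9}} = \frac{9}{1673152}$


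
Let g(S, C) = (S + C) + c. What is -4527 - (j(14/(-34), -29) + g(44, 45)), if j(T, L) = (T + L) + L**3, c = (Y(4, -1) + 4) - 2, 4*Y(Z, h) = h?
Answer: 1346445/68 ≈ 19801.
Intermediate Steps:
Y(Z, h) = h/4
c = 7/4 (c = ((1/4)*(-1) + 4) - 2 = (-1/4 + 4) - 2 = 15/4 - 2 = 7/4 ≈ 1.7500)
g(S, C) = 7/4 + C + S (g(S, C) = (S + C) + 7/4 = (C + S) + 7/4 = 7/4 + C + S)
j(T, L) = L + T + L**3 (j(T, L) = (L + T) + L**3 = L + T + L**3)
-4527 - (j(14/(-34), -29) + g(44, 45)) = -4527 - ((-29 + 14/(-34) + (-29)**3) + (7/4 + 45 + 44)) = -4527 - ((-29 + 14*(-1/34) - 24389) + 363/4) = -4527 - ((-29 - 7/17 - 24389) + 363/4) = -4527 - (-415113/17 + 363/4) = -4527 - 1*(-1654281/68) = -4527 + 1654281/68 = 1346445/68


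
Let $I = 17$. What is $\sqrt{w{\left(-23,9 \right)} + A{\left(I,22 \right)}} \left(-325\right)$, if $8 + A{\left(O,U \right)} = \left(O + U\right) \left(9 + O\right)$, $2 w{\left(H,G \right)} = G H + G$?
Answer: $- 325 \sqrt{907} \approx -9787.8$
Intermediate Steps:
$w{\left(H,G \right)} = \frac{G}{2} + \frac{G H}{2}$ ($w{\left(H,G \right)} = \frac{G H + G}{2} = \frac{G + G H}{2} = \frac{G}{2} + \frac{G H}{2}$)
$A{\left(O,U \right)} = -8 + \left(9 + O\right) \left(O + U\right)$ ($A{\left(O,U \right)} = -8 + \left(O + U\right) \left(9 + O\right) = -8 + \left(9 + O\right) \left(O + U\right)$)
$\sqrt{w{\left(-23,9 \right)} + A{\left(I,22 \right)}} \left(-325\right) = \sqrt{\frac{1}{2} \cdot 9 \left(1 - 23\right) + \left(-8 + 17^{2} + 9 \cdot 17 + 9 \cdot 22 + 17 \cdot 22\right)} \left(-325\right) = \sqrt{\frac{1}{2} \cdot 9 \left(-22\right) + \left(-8 + 289 + 153 + 198 + 374\right)} \left(-325\right) = \sqrt{-99 + 1006} \left(-325\right) = \sqrt{907} \left(-325\right) = - 325 \sqrt{907}$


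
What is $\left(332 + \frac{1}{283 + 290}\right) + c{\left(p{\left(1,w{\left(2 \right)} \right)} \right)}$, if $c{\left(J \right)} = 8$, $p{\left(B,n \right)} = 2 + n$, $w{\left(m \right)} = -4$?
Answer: $\frac{194821}{573} \approx 340.0$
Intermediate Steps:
$\left(332 + \frac{1}{283 + 290}\right) + c{\left(p{\left(1,w{\left(2 \right)} \right)} \right)} = \left(332 + \frac{1}{283 + 290}\right) + 8 = \left(332 + \frac{1}{573}\right) + 8 = \frac{190237}{573} + 8 = \frac{194821}{573}$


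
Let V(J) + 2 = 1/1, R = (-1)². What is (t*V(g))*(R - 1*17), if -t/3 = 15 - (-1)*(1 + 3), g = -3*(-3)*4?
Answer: -912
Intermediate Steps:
g = 36 (g = 9*4 = 36)
R = 1
V(J) = -1 (V(J) = -2 + 1/1 = -2 + 1 = -1)
t = -57 (t = -3*(15 - (-1)*(1 + 3)) = -3*(15 - (-1)*4) = -3*(15 - 1*(-4)) = -3*(15 + 4) = -3*19 = -57)
(t*V(g))*(R - 1*17) = (-57*(-1))*(1 - 1*17) = 57*(1 - 17) = 57*(-16) = -912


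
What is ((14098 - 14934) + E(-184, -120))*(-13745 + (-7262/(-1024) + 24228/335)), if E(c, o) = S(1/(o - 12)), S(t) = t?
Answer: 86219581633829/7546880 ≈ 1.1425e+7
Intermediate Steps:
E(c, o) = 1/(-12 + o) (E(c, o) = 1/(o - 12) = 1/(-12 + o))
((14098 - 14934) + E(-184, -120))*(-13745 + (-7262/(-1024) + 24228/335)) = ((14098 - 14934) + 1/(-12 - 120))*(-13745 + (-7262/(-1024) + 24228/335)) = (-836 + 1/(-132))*(-13745 + (-7262*(-1/1024) + 24228*(1/335))) = (-836 - 1/132)*(-13745 + (3631/512 + 24228/335)) = -110353*(-13745 + 13621121/171520)/132 = -110353/132*(-2343921279/171520) = 86219581633829/7546880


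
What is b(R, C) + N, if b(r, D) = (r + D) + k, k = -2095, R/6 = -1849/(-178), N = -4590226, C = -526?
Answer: -408757836/89 ≈ -4.5928e+6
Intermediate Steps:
R = 5547/89 (R = 6*(-1849/(-178)) = 6*(-1849*(-1/178)) = 6*(1849/178) = 5547/89 ≈ 62.326)
b(r, D) = -2095 + D + r (b(r, D) = (r + D) - 2095 = (D + r) - 2095 = -2095 + D + r)
b(R, C) + N = (-2095 - 526 + 5547/89) - 4590226 = -227722/89 - 4590226 = -408757836/89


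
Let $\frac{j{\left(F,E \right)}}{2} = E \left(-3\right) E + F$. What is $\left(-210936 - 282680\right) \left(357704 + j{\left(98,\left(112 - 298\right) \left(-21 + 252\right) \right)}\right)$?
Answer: $5467342663450176$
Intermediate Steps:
$j{\left(F,E \right)} = - 6 E^{2} + 2 F$ ($j{\left(F,E \right)} = 2 \left(E \left(-3\right) E + F\right) = 2 \left(- 3 E E + F\right) = 2 \left(- 3 E^{2} + F\right) = 2 \left(F - 3 E^{2}\right) = - 6 E^{2} + 2 F$)
$\left(-210936 - 282680\right) \left(357704 + j{\left(98,\left(112 - 298\right) \left(-21 + 252\right) \right)}\right) = \left(-210936 - 282680\right) \left(357704 + \left(- 6 \left(\left(112 - 298\right) \left(-21 + 252\right)\right)^{2} + 2 \cdot 98\right)\right) = - 493616 \left(357704 + \left(- 6 \left(\left(-186\right) 231\right)^{2} + 196\right)\right) = - 493616 \left(357704 + \left(- 6 \left(-42966\right)^{2} + 196\right)\right) = - 493616 \left(357704 + \left(\left(-6\right) 1846077156 + 196\right)\right) = - 493616 \left(357704 + \left(-11076462936 + 196\right)\right) = - 493616 \left(357704 - 11076462740\right) = \left(-493616\right) \left(-11076105036\right) = 5467342663450176$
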